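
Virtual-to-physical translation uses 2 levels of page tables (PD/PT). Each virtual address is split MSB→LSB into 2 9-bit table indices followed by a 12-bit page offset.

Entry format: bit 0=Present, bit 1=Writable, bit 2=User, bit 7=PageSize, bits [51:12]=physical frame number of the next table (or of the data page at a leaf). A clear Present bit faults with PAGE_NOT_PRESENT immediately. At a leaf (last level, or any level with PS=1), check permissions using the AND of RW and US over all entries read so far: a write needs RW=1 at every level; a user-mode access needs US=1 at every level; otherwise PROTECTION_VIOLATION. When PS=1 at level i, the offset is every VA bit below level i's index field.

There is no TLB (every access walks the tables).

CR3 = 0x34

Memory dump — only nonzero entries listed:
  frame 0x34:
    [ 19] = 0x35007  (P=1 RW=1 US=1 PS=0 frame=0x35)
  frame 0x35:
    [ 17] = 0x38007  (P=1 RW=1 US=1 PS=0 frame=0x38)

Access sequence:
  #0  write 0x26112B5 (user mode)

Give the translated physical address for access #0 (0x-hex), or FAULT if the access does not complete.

Trace:
#0 VA=0x26112B5 (w,user):
  [0] read 0x34 idx=19: raw=0x35007 flags P=1 W=1 U=1 S=0
  [1] read 0x35 idx=17: raw=0x38007 flags P=1 W=1 U=1 S=0
  → PA=0x382B5  (2 entries read)

Access #0 PA: 0x382B5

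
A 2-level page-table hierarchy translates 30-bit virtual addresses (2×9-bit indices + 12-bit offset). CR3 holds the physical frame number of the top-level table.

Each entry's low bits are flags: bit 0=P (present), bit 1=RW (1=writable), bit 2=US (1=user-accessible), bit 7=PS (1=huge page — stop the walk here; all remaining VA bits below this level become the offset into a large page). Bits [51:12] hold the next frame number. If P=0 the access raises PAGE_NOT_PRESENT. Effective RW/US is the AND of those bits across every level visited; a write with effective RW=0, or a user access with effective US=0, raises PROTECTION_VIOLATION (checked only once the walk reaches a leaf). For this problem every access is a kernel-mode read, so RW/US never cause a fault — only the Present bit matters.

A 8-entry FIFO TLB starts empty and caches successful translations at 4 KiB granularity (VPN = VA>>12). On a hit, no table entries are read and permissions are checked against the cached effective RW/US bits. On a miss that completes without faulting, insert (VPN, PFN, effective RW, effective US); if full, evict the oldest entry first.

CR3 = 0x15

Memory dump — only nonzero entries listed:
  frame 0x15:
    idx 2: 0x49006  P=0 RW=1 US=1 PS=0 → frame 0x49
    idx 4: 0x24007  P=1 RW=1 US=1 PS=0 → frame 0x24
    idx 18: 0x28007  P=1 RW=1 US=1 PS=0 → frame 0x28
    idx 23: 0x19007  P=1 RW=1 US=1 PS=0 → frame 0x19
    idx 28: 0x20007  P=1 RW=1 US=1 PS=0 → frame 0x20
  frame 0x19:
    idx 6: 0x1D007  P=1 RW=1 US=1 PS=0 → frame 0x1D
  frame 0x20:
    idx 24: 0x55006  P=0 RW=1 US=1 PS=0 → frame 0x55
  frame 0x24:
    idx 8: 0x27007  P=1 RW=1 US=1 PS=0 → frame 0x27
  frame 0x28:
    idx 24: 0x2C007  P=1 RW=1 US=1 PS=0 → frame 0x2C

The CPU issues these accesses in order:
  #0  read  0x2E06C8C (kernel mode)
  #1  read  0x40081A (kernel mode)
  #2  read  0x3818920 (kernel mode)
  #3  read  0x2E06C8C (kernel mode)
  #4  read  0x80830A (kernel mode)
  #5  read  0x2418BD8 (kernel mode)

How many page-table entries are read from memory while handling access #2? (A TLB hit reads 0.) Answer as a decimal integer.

Per-access translation:
#0 VA=0x2E06C8C (r,kernel):
  lvl0: tbl 0x15, slot 23 ⇒ 0x19007 (P1/RW1/US1/PS0)
  lvl1: tbl 0x19, slot 6 ⇒ 0x1D007 (P1/RW1/US1/PS0)
  → PA=0x1DC8C  (2 entries read)
#1 VA=0x40081A (r,kernel):
  lvl0: tbl 0x15, slot 2 ⇒ 0x49006 (P0/RW1/US1/PS0)
  ✗ PAGE_NOT_PRESENT  [1 reads]
#2 VA=0x3818920 (r,kernel):
  lvl0: tbl 0x15, slot 28 ⇒ 0x20007 (P1/RW1/US1/PS0)
  lvl1: tbl 0x20, slot 24 ⇒ 0x55006 (P0/RW1/US1/PS0)
  ✗ PAGE_NOT_PRESENT  [2 reads]
#3 VA=0x2E06C8C (r,kernel):
  TLB hit vpn=0x2E06 → PA=0x1DC8C
#4 VA=0x80830A (r,kernel):
  lvl0: tbl 0x15, slot 4 ⇒ 0x24007 (P1/RW1/US1/PS0)
  lvl1: tbl 0x24, slot 8 ⇒ 0x27007 (P1/RW1/US1/PS0)
  → PA=0x2730A  (2 entries read)
#5 VA=0x2418BD8 (r,kernel):
  lvl0: tbl 0x15, slot 18 ⇒ 0x28007 (P1/RW1/US1/PS0)
  lvl1: tbl 0x28, slot 24 ⇒ 0x2C007 (P1/RW1/US1/PS0)
  → PA=0x2CBD8  (2 entries read)

Entries read for #2: 2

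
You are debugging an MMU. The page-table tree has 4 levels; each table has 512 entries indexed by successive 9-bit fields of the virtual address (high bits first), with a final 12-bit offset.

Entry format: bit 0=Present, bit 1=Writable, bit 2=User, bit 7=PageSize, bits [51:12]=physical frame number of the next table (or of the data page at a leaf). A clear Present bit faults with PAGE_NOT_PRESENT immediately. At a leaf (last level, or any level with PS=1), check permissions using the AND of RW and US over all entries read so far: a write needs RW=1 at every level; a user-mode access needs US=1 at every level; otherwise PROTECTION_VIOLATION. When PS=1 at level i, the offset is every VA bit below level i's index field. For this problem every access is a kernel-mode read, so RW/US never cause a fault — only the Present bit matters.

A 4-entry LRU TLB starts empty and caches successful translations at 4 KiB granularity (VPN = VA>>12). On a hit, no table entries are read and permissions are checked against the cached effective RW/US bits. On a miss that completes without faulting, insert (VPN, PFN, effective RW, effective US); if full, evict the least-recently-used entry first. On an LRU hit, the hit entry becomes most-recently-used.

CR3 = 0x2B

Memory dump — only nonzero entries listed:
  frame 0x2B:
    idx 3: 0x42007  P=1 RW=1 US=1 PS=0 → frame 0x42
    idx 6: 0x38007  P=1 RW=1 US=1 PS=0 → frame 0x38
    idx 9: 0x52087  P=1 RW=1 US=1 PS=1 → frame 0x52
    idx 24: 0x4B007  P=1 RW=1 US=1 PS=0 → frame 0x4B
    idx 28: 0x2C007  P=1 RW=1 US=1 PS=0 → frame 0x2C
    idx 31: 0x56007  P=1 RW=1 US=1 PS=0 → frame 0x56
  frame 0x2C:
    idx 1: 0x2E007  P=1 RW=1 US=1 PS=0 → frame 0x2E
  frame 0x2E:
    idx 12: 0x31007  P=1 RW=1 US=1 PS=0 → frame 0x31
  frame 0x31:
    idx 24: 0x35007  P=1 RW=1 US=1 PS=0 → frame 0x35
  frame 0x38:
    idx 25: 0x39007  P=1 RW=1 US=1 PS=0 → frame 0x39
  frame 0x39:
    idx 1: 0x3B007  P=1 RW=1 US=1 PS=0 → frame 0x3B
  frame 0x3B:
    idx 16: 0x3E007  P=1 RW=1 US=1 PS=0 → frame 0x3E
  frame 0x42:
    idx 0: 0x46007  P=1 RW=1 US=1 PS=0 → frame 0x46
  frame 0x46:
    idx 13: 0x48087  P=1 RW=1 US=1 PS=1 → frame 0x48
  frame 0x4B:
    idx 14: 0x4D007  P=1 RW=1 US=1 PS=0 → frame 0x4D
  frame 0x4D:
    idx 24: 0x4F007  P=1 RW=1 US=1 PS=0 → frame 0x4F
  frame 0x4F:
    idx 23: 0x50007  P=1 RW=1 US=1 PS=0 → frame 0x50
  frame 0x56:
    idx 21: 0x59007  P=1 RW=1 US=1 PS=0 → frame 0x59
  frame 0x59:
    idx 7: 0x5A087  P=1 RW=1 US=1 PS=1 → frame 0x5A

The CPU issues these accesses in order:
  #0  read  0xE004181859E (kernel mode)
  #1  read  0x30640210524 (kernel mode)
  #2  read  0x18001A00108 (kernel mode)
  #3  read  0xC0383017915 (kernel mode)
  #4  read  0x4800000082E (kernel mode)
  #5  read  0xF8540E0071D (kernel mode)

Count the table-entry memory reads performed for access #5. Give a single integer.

Per-access translation:
#0 VA=0xE004181859E (r,kernel):
  lvl0: tbl 0x2B, slot 28 ⇒ 0x2C007 (P1/RW1/US1/PS0)
  lvl1: tbl 0x2C, slot 1 ⇒ 0x2E007 (P1/RW1/US1/PS0)
  lvl2: tbl 0x2E, slot 12 ⇒ 0x31007 (P1/RW1/US1/PS0)
  lvl3: tbl 0x31, slot 24 ⇒ 0x35007 (P1/RW1/US1/PS0)
  → PA=0x3559E  (4 entries read)
#1 VA=0x30640210524 (r,kernel):
  lvl0: tbl 0x2B, slot 6 ⇒ 0x38007 (P1/RW1/US1/PS0)
  lvl1: tbl 0x38, slot 25 ⇒ 0x39007 (P1/RW1/US1/PS0)
  lvl2: tbl 0x39, slot 1 ⇒ 0x3B007 (P1/RW1/US1/PS0)
  lvl3: tbl 0x3B, slot 16 ⇒ 0x3E007 (P1/RW1/US1/PS0)
  → PA=0x3E524  (4 entries read)
#2 VA=0x18001A00108 (r,kernel):
  lvl0: tbl 0x2B, slot 3 ⇒ 0x42007 (P1/RW1/US1/PS0)
  lvl1: tbl 0x42, slot 0 ⇒ 0x46007 (P1/RW1/US1/PS0)
  lvl2: tbl 0x46, slot 13 ⇒ 0x48087 (P1/RW1/US1/PS1)
  → PA=0x48108 (huge @L2)  (3 entries read)
#3 VA=0xC0383017915 (r,kernel):
  lvl0: tbl 0x2B, slot 24 ⇒ 0x4B007 (P1/RW1/US1/PS0)
  lvl1: tbl 0x4B, slot 14 ⇒ 0x4D007 (P1/RW1/US1/PS0)
  lvl2: tbl 0x4D, slot 24 ⇒ 0x4F007 (P1/RW1/US1/PS0)
  lvl3: tbl 0x4F, slot 23 ⇒ 0x50007 (P1/RW1/US1/PS0)
  → PA=0x50915  (4 entries read)
#4 VA=0x4800000082E (r,kernel):
  lvl0: tbl 0x2B, slot 9 ⇒ 0x52087 (P1/RW1/US1/PS1)
  → PA=0x5282E (huge @L0)  (1 entries read)
#5 VA=0xF8540E0071D (r,kernel):
  lvl0: tbl 0x2B, slot 31 ⇒ 0x56007 (P1/RW1/US1/PS0)
  lvl1: tbl 0x56, slot 21 ⇒ 0x59007 (P1/RW1/US1/PS0)
  lvl2: tbl 0x59, slot 7 ⇒ 0x5A087 (P1/RW1/US1/PS1)
  → PA=0x5A71D (huge @L2)  (3 entries read)

Entries read for #5: 3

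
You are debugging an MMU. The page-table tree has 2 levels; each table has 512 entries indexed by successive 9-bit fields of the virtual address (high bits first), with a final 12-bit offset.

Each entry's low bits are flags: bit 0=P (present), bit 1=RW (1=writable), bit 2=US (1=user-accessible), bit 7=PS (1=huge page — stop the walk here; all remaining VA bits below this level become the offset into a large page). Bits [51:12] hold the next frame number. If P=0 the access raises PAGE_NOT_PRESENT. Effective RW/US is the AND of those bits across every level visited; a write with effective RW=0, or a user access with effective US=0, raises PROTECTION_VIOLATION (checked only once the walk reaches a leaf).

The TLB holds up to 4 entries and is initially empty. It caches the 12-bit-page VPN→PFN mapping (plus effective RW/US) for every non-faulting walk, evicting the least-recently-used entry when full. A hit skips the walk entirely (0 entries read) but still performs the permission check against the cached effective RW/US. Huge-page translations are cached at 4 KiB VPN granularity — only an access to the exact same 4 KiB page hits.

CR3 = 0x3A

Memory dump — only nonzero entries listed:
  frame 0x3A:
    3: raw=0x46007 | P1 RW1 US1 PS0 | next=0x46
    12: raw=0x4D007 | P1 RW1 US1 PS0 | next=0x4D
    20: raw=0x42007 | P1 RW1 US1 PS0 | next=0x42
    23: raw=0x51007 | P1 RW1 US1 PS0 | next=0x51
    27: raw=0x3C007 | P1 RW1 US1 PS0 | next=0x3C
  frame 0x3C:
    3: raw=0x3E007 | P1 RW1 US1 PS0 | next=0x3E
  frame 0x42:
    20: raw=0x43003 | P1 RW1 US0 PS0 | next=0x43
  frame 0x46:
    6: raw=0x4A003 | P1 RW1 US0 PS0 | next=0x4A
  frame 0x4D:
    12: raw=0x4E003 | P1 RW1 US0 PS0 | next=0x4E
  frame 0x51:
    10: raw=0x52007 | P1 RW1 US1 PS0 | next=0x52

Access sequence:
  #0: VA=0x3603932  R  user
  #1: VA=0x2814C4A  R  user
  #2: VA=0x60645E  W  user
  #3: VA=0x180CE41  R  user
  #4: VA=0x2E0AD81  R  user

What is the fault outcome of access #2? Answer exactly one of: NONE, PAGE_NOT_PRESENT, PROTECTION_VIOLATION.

Trace:
#0 VA=0x3603932 (r,user):
  [0] read 0x3A idx=27: raw=0x3C007 flags P=1 W=1 U=1 S=0
  [1] read 0x3C idx=3: raw=0x3E007 flags P=1 W=1 U=1 S=0
  → PA=0x3E932  (2 entries read)
#1 VA=0x2814C4A (r,user):
  [0] read 0x3A idx=20: raw=0x42007 flags P=1 W=1 U=1 S=0
  [1] read 0x42 idx=20: raw=0x43003 flags P=1 W=1 U=0 S=0
  ⇒ fault: PROTECTION_VIOLATION  — 2 lookups
#2 VA=0x60645E (w,user):
  [0] read 0x3A idx=3: raw=0x46007 flags P=1 W=1 U=1 S=0
  [1] read 0x46 idx=6: raw=0x4A003 flags P=1 W=1 U=0 S=0
  ⇒ fault: PROTECTION_VIOLATION  — 2 lookups
#3 VA=0x180CE41 (r,user):
  [0] read 0x3A idx=12: raw=0x4D007 flags P=1 W=1 U=1 S=0
  [1] read 0x4D idx=12: raw=0x4E003 flags P=1 W=1 U=0 S=0
  ⇒ fault: PROTECTION_VIOLATION  — 2 lookups
#4 VA=0x2E0AD81 (r,user):
  [0] read 0x3A idx=23: raw=0x51007 flags P=1 W=1 U=1 S=0
  [1] read 0x51 idx=10: raw=0x52007 flags P=1 W=1 U=1 S=0
  → PA=0x52D81  (2 entries read)

Access #2 fault: PROTECTION_VIOLATION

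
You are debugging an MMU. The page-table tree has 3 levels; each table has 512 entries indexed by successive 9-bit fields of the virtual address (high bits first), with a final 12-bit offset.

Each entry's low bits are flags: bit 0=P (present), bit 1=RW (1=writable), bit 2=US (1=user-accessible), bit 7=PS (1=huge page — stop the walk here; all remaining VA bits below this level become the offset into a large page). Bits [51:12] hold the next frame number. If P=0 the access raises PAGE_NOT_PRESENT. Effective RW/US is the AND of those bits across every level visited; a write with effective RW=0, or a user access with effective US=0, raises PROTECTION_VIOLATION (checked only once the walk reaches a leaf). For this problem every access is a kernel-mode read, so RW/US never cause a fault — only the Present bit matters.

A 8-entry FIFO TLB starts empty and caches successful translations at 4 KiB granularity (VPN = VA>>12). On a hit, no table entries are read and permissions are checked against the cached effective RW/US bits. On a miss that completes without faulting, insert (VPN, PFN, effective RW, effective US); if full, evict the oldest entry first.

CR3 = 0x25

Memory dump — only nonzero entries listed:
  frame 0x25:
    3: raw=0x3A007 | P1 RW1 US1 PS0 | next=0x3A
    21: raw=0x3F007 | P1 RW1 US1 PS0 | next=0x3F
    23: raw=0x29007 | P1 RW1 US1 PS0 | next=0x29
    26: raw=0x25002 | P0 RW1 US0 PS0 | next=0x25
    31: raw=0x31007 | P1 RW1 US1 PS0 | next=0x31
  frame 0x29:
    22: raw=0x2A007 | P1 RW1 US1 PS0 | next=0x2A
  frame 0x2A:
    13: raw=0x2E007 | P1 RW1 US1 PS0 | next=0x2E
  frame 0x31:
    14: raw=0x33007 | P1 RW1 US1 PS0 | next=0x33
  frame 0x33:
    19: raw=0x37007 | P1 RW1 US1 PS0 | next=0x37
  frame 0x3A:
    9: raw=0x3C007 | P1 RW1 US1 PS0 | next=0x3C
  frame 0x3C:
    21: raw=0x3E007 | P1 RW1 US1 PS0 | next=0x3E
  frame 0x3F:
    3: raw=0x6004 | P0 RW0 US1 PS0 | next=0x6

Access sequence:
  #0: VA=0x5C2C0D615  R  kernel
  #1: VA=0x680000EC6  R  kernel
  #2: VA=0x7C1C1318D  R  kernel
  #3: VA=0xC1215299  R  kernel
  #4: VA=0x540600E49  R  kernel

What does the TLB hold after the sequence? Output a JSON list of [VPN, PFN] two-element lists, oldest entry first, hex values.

Per-access translation:
#0 VA=0x5C2C0D615 (r,kernel):
  L0 @0x25[23] → 0x29007  P=1,RW=1,US=1,PS=0
  L1 @0x29[22] → 0x2A007  P=1,RW=1,US=1,PS=0
  L2 @0x2A[13] → 0x2E007  P=1,RW=1,US=1,PS=0
  → PA=0x2E615  (3 entries read)
#1 VA=0x680000EC6 (r,kernel):
  L0 @0x25[26] → 0x25002  P=0,RW=1,US=0,PS=0
  → PAGE_NOT_PRESENT  (1 entries read)
#2 VA=0x7C1C1318D (r,kernel):
  L0 @0x25[31] → 0x31007  P=1,RW=1,US=1,PS=0
  L1 @0x31[14] → 0x33007  P=1,RW=1,US=1,PS=0
  L2 @0x33[19] → 0x37007  P=1,RW=1,US=1,PS=0
  → PA=0x3718D  (3 entries read)
#3 VA=0xC1215299 (r,kernel):
  L0 @0x25[3] → 0x3A007  P=1,RW=1,US=1,PS=0
  L1 @0x3A[9] → 0x3C007  P=1,RW=1,US=1,PS=0
  L2 @0x3C[21] → 0x3E007  P=1,RW=1,US=1,PS=0
  → PA=0x3E299  (3 entries read)
#4 VA=0x540600E49 (r,kernel):
  L0 @0x25[21] → 0x3F007  P=1,RW=1,US=1,PS=0
  L1 @0x3F[3] → 0x6004  P=0,RW=0,US=1,PS=0
  → PAGE_NOT_PRESENT  (2 entries read)

TLB: [["0x5C2C0D", "0x2E"], ["0x7C1C13", "0x37"], ["0xC1215", "0x3E"]]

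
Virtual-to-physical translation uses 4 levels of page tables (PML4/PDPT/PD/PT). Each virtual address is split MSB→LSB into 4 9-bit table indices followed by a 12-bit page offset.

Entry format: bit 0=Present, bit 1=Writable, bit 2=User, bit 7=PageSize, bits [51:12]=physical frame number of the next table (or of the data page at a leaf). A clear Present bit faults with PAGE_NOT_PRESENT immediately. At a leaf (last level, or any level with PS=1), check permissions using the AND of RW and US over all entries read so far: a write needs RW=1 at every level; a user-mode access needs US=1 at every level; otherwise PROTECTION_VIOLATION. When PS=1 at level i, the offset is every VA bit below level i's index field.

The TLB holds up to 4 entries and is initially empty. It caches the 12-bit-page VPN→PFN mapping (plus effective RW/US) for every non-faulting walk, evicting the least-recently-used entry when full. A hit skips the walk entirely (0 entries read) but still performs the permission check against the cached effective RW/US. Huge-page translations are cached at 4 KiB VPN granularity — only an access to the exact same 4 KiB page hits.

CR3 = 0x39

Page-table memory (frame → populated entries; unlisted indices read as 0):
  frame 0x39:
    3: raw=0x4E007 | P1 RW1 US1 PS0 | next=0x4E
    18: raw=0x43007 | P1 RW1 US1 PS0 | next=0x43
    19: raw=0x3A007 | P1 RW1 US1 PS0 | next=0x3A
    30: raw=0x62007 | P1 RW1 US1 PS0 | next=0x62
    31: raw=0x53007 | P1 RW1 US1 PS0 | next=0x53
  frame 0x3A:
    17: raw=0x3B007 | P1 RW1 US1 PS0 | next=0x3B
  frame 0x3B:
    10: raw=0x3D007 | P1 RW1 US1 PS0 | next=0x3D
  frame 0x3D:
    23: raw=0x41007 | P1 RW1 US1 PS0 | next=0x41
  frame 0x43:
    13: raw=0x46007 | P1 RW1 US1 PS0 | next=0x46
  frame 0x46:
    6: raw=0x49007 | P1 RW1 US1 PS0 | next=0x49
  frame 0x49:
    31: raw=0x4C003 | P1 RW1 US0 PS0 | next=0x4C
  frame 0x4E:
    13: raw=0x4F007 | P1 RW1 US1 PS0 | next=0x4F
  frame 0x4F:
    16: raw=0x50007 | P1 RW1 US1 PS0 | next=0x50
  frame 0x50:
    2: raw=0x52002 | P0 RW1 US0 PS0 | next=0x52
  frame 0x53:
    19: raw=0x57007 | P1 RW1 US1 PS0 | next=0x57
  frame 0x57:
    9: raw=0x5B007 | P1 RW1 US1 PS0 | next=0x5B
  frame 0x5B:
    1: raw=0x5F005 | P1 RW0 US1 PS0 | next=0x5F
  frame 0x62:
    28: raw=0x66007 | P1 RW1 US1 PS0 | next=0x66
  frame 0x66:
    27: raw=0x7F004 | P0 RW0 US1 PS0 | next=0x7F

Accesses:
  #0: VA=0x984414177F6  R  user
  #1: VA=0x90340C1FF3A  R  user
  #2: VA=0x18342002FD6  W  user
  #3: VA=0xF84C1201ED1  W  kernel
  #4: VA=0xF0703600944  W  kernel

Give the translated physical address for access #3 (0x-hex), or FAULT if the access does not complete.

Walk each access:
#0 VA=0x984414177F6 (r,user):
  L0 @0x39[19] → 0x3A007  P=1,RW=1,US=1,PS=0
  L1 @0x3A[17] → 0x3B007  P=1,RW=1,US=1,PS=0
  L2 @0x3B[10] → 0x3D007  P=1,RW=1,US=1,PS=0
  L3 @0x3D[23] → 0x41007  P=1,RW=1,US=1,PS=0
  ⇒ phys 0x417F6  [4 reads]
#1 VA=0x90340C1FF3A (r,user):
  L0 @0x39[18] → 0x43007  P=1,RW=1,US=1,PS=0
  L1 @0x43[13] → 0x46007  P=1,RW=1,US=1,PS=0
  L2 @0x46[6] → 0x49007  P=1,RW=1,US=1,PS=0
  L3 @0x49[31] → 0x4C003  P=1,RW=1,US=0,PS=0
  ⇒ fault: PROTECTION_VIOLATION  — 4 lookups
#2 VA=0x18342002FD6 (w,user):
  L0 @0x39[3] → 0x4E007  P=1,RW=1,US=1,PS=0
  L1 @0x4E[13] → 0x4F007  P=1,RW=1,US=1,PS=0
  L2 @0x4F[16] → 0x50007  P=1,RW=1,US=1,PS=0
  L3 @0x50[2] → 0x52002  P=0,RW=1,US=0,PS=0
  ⇒ fault: PAGE_NOT_PRESENT  — 4 lookups
#3 VA=0xF84C1201ED1 (w,kernel):
  L0 @0x39[31] → 0x53007  P=1,RW=1,US=1,PS=0
  L1 @0x53[19] → 0x57007  P=1,RW=1,US=1,PS=0
  L2 @0x57[9] → 0x5B007  P=1,RW=1,US=1,PS=0
  L3 @0x5B[1] → 0x5F005  P=1,RW=0,US=1,PS=0
  ⇒ fault: PROTECTION_VIOLATION  — 4 lookups
#4 VA=0xF0703600944 (w,kernel):
  L0 @0x39[30] → 0x62007  P=1,RW=1,US=1,PS=0
  L1 @0x62[28] → 0x66007  P=1,RW=1,US=1,PS=0
  L2 @0x66[27] → 0x7F004  P=0,RW=0,US=1,PS=0
  ⇒ fault: PAGE_NOT_PRESENT  — 3 lookups

Access #3 PA: FAULT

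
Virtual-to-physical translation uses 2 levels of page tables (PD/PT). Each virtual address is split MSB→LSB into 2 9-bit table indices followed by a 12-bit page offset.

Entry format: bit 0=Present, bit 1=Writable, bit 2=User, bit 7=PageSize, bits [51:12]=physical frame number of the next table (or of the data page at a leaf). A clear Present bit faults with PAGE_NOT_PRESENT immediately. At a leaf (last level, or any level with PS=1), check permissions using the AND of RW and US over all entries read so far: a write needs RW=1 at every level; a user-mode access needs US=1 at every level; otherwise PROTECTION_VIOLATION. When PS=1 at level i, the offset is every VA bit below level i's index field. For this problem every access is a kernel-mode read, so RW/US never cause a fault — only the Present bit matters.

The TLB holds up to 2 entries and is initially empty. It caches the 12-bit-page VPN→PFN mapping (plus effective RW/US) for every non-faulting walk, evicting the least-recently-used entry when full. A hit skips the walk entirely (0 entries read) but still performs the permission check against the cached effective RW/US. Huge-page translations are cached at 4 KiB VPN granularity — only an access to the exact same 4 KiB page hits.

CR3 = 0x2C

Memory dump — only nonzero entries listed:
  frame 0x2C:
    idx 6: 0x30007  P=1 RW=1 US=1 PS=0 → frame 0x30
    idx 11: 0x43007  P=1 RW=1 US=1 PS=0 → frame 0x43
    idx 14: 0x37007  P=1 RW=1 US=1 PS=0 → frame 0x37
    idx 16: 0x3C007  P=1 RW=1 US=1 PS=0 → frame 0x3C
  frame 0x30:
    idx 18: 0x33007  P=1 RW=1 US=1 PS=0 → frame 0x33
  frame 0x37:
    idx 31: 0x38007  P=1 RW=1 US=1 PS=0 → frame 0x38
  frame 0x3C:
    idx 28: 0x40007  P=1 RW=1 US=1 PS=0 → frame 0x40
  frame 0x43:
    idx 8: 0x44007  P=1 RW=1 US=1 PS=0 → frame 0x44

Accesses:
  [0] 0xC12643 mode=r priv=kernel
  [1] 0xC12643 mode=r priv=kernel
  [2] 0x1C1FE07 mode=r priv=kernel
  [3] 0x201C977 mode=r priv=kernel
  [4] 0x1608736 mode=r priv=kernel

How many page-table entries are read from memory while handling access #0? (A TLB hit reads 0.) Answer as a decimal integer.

Per-access translation:
#0 VA=0xC12643 (r,kernel):
  L0: frame=0x2C idx=6 entry=0x30007 [P=1 RW=1 US=1 PS=0]
  L1: frame=0x30 idx=18 entry=0x33007 [P=1 RW=1 US=1 PS=0]
  → PA=0x33643  (2 entries read)
#1 VA=0xC12643 (r,kernel):
  TLB hit vpn=0xC12 → PA=0x33643
#2 VA=0x1C1FE07 (r,kernel):
  L0: frame=0x2C idx=14 entry=0x37007 [P=1 RW=1 US=1 PS=0]
  L1: frame=0x37 idx=31 entry=0x38007 [P=1 RW=1 US=1 PS=0]
  → PA=0x38E07  (2 entries read)
#3 VA=0x201C977 (r,kernel):
  L0: frame=0x2C idx=16 entry=0x3C007 [P=1 RW=1 US=1 PS=0]
  L1: frame=0x3C idx=28 entry=0x40007 [P=1 RW=1 US=1 PS=0]
  → PA=0x40977  (2 entries read)
#4 VA=0x1608736 (r,kernel):
  L0: frame=0x2C idx=11 entry=0x43007 [P=1 RW=1 US=1 PS=0]
  L1: frame=0x43 idx=8 entry=0x44007 [P=1 RW=1 US=1 PS=0]
  → PA=0x44736  (2 entries read)

Entries read for #0: 2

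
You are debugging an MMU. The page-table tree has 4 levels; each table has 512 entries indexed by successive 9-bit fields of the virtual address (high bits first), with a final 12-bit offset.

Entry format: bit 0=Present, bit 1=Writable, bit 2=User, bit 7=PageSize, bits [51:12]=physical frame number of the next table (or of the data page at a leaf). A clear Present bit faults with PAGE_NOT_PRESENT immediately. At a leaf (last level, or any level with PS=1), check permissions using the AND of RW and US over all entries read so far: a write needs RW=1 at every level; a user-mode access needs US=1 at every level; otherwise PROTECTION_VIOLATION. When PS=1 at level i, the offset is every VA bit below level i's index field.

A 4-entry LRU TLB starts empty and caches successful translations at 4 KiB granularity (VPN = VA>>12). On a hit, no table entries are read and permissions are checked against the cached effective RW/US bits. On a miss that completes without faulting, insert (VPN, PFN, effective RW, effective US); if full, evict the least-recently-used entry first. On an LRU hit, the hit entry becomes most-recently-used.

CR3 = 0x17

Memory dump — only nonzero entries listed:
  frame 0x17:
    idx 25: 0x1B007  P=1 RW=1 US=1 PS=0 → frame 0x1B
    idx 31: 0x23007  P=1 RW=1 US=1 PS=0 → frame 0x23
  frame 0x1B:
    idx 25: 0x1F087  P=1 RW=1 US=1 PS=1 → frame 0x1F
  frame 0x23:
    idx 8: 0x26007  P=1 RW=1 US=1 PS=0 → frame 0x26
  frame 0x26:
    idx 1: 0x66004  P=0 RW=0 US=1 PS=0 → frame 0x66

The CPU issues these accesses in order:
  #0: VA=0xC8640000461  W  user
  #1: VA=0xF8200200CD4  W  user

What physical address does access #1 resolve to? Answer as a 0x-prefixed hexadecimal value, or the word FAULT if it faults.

Trace:
#0 VA=0xC8640000461 (w,user):
  lvl0: tbl 0x17, slot 25 ⇒ 0x1B007 (P1/RW1/US1/PS0)
  lvl1: tbl 0x1B, slot 25 ⇒ 0x1F087 (P1/RW1/US1/PS1)
  ⇒ phys 0x1F461 (huge @L1)  [2 reads]
#1 VA=0xF8200200CD4 (w,user):
  lvl0: tbl 0x17, slot 31 ⇒ 0x23007 (P1/RW1/US1/PS0)
  lvl1: tbl 0x23, slot 8 ⇒ 0x26007 (P1/RW1/US1/PS0)
  lvl2: tbl 0x26, slot 1 ⇒ 0x66004 (P0/RW0/US1/PS0)
  ⇒ fault: PAGE_NOT_PRESENT  — 3 lookups

Access #1 PA: FAULT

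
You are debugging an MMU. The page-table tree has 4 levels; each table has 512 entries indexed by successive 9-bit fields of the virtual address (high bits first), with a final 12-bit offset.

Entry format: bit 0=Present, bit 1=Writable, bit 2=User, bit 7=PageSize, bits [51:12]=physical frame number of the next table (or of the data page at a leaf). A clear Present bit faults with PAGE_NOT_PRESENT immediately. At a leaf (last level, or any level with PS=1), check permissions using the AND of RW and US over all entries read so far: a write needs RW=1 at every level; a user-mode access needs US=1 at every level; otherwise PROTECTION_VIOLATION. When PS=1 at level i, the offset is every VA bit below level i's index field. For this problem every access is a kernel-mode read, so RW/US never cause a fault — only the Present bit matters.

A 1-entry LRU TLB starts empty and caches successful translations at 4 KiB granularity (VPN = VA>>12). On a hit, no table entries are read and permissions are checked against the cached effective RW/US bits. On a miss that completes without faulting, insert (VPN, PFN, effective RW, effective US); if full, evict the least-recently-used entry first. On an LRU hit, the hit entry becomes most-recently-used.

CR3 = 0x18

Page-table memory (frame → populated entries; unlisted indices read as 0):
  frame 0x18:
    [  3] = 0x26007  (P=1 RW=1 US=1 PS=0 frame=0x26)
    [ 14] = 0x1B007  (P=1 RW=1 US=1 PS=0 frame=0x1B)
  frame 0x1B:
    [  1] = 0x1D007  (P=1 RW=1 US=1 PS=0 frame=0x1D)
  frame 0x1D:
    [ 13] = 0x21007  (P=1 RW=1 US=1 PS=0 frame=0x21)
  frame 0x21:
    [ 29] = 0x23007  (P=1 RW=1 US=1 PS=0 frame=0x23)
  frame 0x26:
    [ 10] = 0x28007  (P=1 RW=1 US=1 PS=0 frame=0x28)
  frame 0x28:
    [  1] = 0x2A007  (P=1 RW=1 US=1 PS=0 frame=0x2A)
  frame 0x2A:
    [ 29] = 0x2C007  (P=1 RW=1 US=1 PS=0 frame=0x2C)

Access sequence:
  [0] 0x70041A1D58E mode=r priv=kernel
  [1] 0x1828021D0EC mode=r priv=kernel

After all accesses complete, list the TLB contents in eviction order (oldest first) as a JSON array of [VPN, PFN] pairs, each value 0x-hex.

Trace:
#0 VA=0x70041A1D58E (r,kernel):
  [0] read 0x18 idx=14: raw=0x1B007 flags P=1 W=1 U=1 S=0
  [1] read 0x1B idx=1: raw=0x1D007 flags P=1 W=1 U=1 S=0
  [2] read 0x1D idx=13: raw=0x21007 flags P=1 W=1 U=1 S=0
  [3] read 0x21 idx=29: raw=0x23007 flags P=1 W=1 U=1 S=0
  → PA=0x2358E  (4 entries read)
#1 VA=0x1828021D0EC (r,kernel):
  [0] read 0x18 idx=3: raw=0x26007 flags P=1 W=1 U=1 S=0
  [1] read 0x26 idx=10: raw=0x28007 flags P=1 W=1 U=1 S=0
  [2] read 0x28 idx=1: raw=0x2A007 flags P=1 W=1 U=1 S=0
  [3] read 0x2A idx=29: raw=0x2C007 flags P=1 W=1 U=1 S=0
  → PA=0x2C0EC  (4 entries read)

TLB: [["0x1828021D", "0x2C"]]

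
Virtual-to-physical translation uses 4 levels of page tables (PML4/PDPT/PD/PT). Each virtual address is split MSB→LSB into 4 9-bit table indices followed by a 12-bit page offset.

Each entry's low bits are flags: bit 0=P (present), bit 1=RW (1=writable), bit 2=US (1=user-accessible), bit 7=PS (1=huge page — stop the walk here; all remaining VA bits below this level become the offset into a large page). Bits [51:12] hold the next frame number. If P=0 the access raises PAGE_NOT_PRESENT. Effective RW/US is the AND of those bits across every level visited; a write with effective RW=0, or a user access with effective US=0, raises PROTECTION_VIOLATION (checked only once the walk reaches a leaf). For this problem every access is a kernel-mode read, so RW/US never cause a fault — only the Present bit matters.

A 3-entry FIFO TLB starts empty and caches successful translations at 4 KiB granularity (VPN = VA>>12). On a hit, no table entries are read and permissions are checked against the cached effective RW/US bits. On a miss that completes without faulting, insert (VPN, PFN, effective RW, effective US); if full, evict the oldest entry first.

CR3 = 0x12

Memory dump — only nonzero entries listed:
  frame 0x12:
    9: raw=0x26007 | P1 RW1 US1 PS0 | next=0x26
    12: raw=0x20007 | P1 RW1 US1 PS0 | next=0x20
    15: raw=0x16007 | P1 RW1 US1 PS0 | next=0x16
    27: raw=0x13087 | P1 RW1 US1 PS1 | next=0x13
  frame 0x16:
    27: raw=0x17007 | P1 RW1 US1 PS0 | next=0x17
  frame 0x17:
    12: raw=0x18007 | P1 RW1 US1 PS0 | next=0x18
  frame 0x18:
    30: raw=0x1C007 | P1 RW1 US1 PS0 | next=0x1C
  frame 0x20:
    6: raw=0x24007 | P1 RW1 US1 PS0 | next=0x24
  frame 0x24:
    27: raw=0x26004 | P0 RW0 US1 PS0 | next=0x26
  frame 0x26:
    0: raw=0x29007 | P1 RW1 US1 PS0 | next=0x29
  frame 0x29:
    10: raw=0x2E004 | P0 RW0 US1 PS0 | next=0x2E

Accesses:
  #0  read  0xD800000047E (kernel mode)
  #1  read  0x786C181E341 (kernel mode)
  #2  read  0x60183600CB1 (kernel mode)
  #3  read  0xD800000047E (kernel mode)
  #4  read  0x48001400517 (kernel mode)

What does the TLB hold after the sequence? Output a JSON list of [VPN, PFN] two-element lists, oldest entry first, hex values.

Walk each access:
#0 VA=0xD800000047E (r,kernel):
  [0] read 0x12 idx=27: raw=0x13087 flags P=1 W=1 U=1 S=1
  ⇒ phys 0x1347E (huge @L0)  [1 reads]
#1 VA=0x786C181E341 (r,kernel):
  [0] read 0x12 idx=15: raw=0x16007 flags P=1 W=1 U=1 S=0
  [1] read 0x16 idx=27: raw=0x17007 flags P=1 W=1 U=1 S=0
  [2] read 0x17 idx=12: raw=0x18007 flags P=1 W=1 U=1 S=0
  [3] read 0x18 idx=30: raw=0x1C007 flags P=1 W=1 U=1 S=0
  ⇒ phys 0x1C341  [4 reads]
#2 VA=0x60183600CB1 (r,kernel):
  [0] read 0x12 idx=12: raw=0x20007 flags P=1 W=1 U=1 S=0
  [1] read 0x20 idx=6: raw=0x24007 flags P=1 W=1 U=1 S=0
  [2] read 0x24 idx=27: raw=0x26004 flags P=0 W=0 U=1 S=0
  ✗ PAGE_NOT_PRESENT  [3 reads]
#3 VA=0xD800000047E (r,kernel):
  TLB hit vpn=0xD8000000 → PA=0x1347E
#4 VA=0x48001400517 (r,kernel):
  [0] read 0x12 idx=9: raw=0x26007 flags P=1 W=1 U=1 S=0
  [1] read 0x26 idx=0: raw=0x29007 flags P=1 W=1 U=1 S=0
  [2] read 0x29 idx=10: raw=0x2E004 flags P=0 W=0 U=1 S=0
  ✗ PAGE_NOT_PRESENT  [3 reads]

TLB: [["0xD8000000", "0x13"], ["0x786C181E", "0x1C"]]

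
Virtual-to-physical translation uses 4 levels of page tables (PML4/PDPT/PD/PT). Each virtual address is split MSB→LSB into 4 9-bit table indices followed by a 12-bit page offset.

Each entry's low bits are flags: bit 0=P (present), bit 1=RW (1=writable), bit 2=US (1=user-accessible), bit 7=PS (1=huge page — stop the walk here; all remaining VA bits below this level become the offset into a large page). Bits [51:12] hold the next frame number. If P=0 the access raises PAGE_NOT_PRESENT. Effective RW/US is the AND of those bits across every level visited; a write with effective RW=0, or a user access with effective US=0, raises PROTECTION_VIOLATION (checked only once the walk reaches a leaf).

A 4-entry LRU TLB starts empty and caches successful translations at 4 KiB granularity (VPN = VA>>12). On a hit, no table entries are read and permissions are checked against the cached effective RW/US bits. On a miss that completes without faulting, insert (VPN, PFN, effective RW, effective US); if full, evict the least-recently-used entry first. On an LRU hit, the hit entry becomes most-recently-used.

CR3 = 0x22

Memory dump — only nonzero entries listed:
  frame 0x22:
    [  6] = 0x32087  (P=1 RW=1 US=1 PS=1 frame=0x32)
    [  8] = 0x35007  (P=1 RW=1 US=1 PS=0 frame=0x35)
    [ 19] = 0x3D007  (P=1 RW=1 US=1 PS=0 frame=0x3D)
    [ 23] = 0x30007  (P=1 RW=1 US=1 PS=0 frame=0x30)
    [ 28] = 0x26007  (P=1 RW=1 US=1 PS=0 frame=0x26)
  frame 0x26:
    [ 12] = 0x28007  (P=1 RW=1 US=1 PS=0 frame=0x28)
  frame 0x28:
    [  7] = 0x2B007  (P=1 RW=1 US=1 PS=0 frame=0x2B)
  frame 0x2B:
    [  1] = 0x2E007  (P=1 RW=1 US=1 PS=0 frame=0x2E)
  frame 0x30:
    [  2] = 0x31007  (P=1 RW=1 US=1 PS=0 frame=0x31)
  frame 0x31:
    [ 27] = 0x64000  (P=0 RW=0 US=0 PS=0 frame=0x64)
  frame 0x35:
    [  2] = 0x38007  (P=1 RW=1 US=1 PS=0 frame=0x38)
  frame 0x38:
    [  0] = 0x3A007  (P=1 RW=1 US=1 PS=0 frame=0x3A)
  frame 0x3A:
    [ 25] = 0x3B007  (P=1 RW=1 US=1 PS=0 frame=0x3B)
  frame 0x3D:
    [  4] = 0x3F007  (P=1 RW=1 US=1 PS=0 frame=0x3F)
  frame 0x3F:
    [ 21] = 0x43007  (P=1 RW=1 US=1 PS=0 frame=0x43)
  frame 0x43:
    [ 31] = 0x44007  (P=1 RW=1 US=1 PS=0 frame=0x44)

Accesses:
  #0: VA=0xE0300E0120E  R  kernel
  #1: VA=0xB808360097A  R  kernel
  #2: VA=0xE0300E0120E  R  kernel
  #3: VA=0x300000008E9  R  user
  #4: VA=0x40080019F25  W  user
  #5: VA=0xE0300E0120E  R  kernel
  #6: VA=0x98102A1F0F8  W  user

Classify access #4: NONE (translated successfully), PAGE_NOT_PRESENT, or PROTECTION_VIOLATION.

Trace:
#0 VA=0xE0300E0120E (r,kernel):
  [0] read 0x22 idx=28: raw=0x26007 flags P=1 W=1 U=1 S=0
  [1] read 0x26 idx=12: raw=0x28007 flags P=1 W=1 U=1 S=0
  [2] read 0x28 idx=7: raw=0x2B007 flags P=1 W=1 U=1 S=0
  [3] read 0x2B idx=1: raw=0x2E007 flags P=1 W=1 U=1 S=0
  ✓ 0x2E20E  — 4 lookups
#1 VA=0xB808360097A (r,kernel):
  [0] read 0x22 idx=23: raw=0x30007 flags P=1 W=1 U=1 S=0
  [1] read 0x30 idx=2: raw=0x31007 flags P=1 W=1 U=1 S=0
  [2] read 0x31 idx=27: raw=0x64000 flags P=0 W=0 U=0 S=0
  ✗ PAGE_NOT_PRESENT  [3 reads]
#2 VA=0xE0300E0120E (r,kernel):
  TLB hit vpn=0xE0300E01 → PA=0x2E20E
#3 VA=0x300000008E9 (r,user):
  [0] read 0x22 idx=6: raw=0x32087 flags P=1 W=1 U=1 S=1
  ✓ 0x328E9 (huge @L0)  — 1 lookups
#4 VA=0x40080019F25 (w,user):
  [0] read 0x22 idx=8: raw=0x35007 flags P=1 W=1 U=1 S=0
  [1] read 0x35 idx=2: raw=0x38007 flags P=1 W=1 U=1 S=0
  [2] read 0x38 idx=0: raw=0x3A007 flags P=1 W=1 U=1 S=0
  [3] read 0x3A idx=25: raw=0x3B007 flags P=1 W=1 U=1 S=0
  ✓ 0x3BF25  — 4 lookups
#5 VA=0xE0300E0120E (r,kernel):
  TLB hit vpn=0xE0300E01 → PA=0x2E20E
#6 VA=0x98102A1F0F8 (w,user):
  [0] read 0x22 idx=19: raw=0x3D007 flags P=1 W=1 U=1 S=0
  [1] read 0x3D idx=4: raw=0x3F007 flags P=1 W=1 U=1 S=0
  [2] read 0x3F idx=21: raw=0x43007 flags P=1 W=1 U=1 S=0
  [3] read 0x43 idx=31: raw=0x44007 flags P=1 W=1 U=1 S=0
  ✓ 0x440F8  — 4 lookups

Access #4 fault: NONE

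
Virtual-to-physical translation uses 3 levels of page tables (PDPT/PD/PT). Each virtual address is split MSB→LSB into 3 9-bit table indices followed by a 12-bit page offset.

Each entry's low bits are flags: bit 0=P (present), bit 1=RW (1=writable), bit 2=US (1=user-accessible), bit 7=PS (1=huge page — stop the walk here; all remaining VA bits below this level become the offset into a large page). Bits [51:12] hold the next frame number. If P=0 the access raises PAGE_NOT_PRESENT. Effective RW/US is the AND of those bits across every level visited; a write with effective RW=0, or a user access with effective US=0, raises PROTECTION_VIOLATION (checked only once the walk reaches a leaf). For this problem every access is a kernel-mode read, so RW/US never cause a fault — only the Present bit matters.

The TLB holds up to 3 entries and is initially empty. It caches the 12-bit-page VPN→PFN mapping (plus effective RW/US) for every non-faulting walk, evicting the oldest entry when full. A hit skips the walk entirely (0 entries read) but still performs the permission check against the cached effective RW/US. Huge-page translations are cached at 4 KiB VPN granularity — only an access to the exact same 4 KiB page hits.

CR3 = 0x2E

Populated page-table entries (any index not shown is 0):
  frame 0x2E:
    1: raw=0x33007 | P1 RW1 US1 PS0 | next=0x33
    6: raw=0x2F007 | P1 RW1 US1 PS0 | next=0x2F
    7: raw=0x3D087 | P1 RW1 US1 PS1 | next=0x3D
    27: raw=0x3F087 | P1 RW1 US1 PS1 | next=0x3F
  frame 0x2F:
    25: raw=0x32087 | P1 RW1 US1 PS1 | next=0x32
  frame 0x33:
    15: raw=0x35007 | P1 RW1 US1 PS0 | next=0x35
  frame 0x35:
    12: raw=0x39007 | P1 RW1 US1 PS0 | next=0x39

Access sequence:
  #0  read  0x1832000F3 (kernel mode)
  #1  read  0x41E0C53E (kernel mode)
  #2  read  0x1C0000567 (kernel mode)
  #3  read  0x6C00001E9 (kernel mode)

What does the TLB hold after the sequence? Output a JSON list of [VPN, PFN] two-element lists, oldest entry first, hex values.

Trace:
#0 VA=0x1832000F3 (r,kernel):
  [0] read 0x2E idx=6: raw=0x2F007 flags P=1 W=1 U=1 S=0
  [1] read 0x2F idx=25: raw=0x32087 flags P=1 W=1 U=1 S=1
  ⇒ phys 0x320F3 (huge @L1)  [2 reads]
#1 VA=0x41E0C53E (r,kernel):
  [0] read 0x2E idx=1: raw=0x33007 flags P=1 W=1 U=1 S=0
  [1] read 0x33 idx=15: raw=0x35007 flags P=1 W=1 U=1 S=0
  [2] read 0x35 idx=12: raw=0x39007 flags P=1 W=1 U=1 S=0
  ⇒ phys 0x3953E  [3 reads]
#2 VA=0x1C0000567 (r,kernel):
  [0] read 0x2E idx=7: raw=0x3D087 flags P=1 W=1 U=1 S=1
  ⇒ phys 0x3D567 (huge @L0)  [1 reads]
#3 VA=0x6C00001E9 (r,kernel):
  [0] read 0x2E idx=27: raw=0x3F087 flags P=1 W=1 U=1 S=1
  ⇒ phys 0x3F1E9 (huge @L0)  [1 reads]

TLB: [["0x41E0C", "0x39"], ["0x1C0000", "0x3D"], ["0x6C0000", "0x3F"]]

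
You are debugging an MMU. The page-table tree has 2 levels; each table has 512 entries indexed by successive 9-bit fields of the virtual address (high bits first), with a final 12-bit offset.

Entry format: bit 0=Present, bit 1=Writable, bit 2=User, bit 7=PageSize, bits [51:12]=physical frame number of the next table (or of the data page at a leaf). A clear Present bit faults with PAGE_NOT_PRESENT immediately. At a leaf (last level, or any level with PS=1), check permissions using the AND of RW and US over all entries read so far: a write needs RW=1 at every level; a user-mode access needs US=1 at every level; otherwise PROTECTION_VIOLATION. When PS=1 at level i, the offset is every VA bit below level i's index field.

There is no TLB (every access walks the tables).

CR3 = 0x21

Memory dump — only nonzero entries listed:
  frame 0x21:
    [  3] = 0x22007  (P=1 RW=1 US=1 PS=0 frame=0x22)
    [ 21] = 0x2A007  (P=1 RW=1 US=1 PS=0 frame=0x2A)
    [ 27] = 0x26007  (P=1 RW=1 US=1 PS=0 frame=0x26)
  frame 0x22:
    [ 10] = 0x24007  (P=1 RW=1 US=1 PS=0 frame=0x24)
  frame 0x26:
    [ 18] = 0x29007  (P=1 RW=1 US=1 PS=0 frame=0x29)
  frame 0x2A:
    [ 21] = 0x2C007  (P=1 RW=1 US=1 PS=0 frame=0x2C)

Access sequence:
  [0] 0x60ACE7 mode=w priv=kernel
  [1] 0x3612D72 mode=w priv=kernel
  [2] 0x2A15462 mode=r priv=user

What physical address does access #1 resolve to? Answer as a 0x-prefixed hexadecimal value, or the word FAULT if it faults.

Trace:
#0 VA=0x60ACE7 (w,kernel):
  [0] read 0x21 idx=3: raw=0x22007 flags P=1 W=1 U=1 S=0
  [1] read 0x22 idx=10: raw=0x24007 flags P=1 W=1 U=1 S=0
  ✓ 0x24CE7  — 2 lookups
#1 VA=0x3612D72 (w,kernel):
  [0] read 0x21 idx=27: raw=0x26007 flags P=1 W=1 U=1 S=0
  [1] read 0x26 idx=18: raw=0x29007 flags P=1 W=1 U=1 S=0
  ✓ 0x29D72  — 2 lookups
#2 VA=0x2A15462 (r,user):
  [0] read 0x21 idx=21: raw=0x2A007 flags P=1 W=1 U=1 S=0
  [1] read 0x2A idx=21: raw=0x2C007 flags P=1 W=1 U=1 S=0
  ✓ 0x2C462  — 2 lookups

Access #1 PA: 0x29D72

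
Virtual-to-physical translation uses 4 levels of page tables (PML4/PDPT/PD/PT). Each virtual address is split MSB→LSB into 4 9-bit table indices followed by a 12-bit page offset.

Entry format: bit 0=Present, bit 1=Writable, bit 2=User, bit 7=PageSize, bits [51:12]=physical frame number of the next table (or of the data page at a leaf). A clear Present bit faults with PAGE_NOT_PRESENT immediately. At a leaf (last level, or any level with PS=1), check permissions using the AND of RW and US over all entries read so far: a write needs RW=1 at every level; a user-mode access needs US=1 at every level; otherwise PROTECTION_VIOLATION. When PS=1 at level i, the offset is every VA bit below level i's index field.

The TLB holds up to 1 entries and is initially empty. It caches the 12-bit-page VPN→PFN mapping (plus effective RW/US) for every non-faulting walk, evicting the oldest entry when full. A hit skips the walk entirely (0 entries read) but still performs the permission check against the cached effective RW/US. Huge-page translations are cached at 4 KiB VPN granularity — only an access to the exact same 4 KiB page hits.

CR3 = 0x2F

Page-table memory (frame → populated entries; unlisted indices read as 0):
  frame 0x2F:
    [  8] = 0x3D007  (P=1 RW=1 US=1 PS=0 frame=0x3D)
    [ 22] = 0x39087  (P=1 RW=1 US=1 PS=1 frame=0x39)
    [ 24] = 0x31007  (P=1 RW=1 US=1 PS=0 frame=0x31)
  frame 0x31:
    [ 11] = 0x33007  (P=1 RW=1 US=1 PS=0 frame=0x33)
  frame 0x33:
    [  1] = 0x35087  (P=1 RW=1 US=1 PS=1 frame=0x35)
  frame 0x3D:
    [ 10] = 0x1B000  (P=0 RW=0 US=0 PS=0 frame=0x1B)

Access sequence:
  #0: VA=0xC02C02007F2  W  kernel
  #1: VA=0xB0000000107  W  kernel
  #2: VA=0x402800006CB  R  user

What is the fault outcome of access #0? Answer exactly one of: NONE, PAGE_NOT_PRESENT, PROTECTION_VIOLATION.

Trace:
#0 VA=0xC02C02007F2 (w,kernel):
  lvl0: tbl 0x2F, slot 24 ⇒ 0x31007 (P1/RW1/US1/PS0)
  lvl1: tbl 0x31, slot 11 ⇒ 0x33007 (P1/RW1/US1/PS0)
  lvl2: tbl 0x33, slot 1 ⇒ 0x35087 (P1/RW1/US1/PS1)
  ✓ 0x357F2 (huge @L2)  — 3 lookups
#1 VA=0xB0000000107 (w,kernel):
  lvl0: tbl 0x2F, slot 22 ⇒ 0x39087 (P1/RW1/US1/PS1)
  ✓ 0x39107 (huge @L0)  — 1 lookups
#2 VA=0x402800006CB (r,user):
  lvl0: tbl 0x2F, slot 8 ⇒ 0x3D007 (P1/RW1/US1/PS0)
  lvl1: tbl 0x3D, slot 10 ⇒ 0x1B000 (P0/RW0/US0/PS0)
  ⇒ fault: PAGE_NOT_PRESENT  — 2 lookups

Access #0 fault: NONE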